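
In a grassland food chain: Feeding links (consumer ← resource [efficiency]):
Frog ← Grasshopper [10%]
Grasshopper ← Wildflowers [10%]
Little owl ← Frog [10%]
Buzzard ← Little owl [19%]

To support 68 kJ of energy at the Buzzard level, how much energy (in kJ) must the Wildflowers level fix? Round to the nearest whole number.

357895 kJ

Cumulative transfer efficiency: 0.1 × 0.1 × 0.1 × 0.19 = 0.00019
Wildflowers energy = 68 / 0.00019 = 357895 kJ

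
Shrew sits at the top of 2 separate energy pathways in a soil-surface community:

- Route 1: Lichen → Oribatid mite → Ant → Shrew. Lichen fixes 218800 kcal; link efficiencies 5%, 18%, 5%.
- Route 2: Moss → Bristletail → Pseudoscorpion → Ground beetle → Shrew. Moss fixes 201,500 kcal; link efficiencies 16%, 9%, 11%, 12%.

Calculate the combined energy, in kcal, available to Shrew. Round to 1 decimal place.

136.8 kcal

Route 1: 218800 × 0.05 × 0.18 × 0.05 = 98.46 kcal
Route 2: 201500 × 0.16 × 0.09 × 0.11 × 0.12 = 38.30112 kcal
Total at Shrew: 98.46 + 38.30112 = 136.76112 kcal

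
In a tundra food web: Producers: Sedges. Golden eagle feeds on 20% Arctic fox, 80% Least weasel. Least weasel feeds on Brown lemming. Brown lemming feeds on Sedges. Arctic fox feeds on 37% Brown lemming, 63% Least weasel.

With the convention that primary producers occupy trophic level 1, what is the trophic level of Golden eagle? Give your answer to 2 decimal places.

4.13

Brown lemming: 1 + 1 = 2
Least weasel: 1 + 2 = 3
Arctic fox: 1 + (0.37×2 + 0.63×3) = 3.63
Golden eagle: 1 + (0.2×3.63 + 0.8×3) = 4.126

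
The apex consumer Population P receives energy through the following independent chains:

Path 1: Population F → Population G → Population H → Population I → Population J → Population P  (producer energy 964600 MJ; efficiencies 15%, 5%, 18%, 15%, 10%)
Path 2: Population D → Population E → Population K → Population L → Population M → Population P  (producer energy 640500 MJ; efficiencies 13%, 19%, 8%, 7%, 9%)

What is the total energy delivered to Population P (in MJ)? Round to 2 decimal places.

Path 1: 964600 × 0.15 × 0.05 × 0.18 × 0.15 × 0.1 = 19.53315 MJ
Path 2: 640500 × 0.13 × 0.19 × 0.08 × 0.07 × 0.09 = 7.9734564 MJ
Total at Population P: 19.53315 + 7.9734564 = 27.5066064 MJ

27.51 MJ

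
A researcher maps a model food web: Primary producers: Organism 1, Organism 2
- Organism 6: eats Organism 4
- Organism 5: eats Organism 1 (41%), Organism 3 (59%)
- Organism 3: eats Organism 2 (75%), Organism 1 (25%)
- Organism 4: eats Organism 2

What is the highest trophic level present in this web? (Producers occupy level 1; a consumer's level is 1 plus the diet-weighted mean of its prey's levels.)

Organism 3: 1 + (0.75×1 + 0.25×1) = 2
Organism 4: 1 + 1 = 2
Organism 5: 1 + (0.41×1 + 0.59×2) = 2.59
Organism 6: 1 + 2 = 3

3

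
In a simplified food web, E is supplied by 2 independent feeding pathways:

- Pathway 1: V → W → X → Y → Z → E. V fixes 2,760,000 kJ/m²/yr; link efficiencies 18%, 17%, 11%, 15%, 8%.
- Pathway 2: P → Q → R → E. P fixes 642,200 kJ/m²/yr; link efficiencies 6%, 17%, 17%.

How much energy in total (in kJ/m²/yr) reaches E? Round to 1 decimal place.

Pathway 1: 2760000 × 0.18 × 0.17 × 0.11 × 0.15 × 0.08 = 111.48192 kJ/m²/yr
Pathway 2: 642200 × 0.06 × 0.17 × 0.17 = 1113.5748 kJ/m²/yr
Total at E: 111.48192 + 1113.5748 = 1225.05672 kJ/m²/yr

1225.1 kJ/m²/yr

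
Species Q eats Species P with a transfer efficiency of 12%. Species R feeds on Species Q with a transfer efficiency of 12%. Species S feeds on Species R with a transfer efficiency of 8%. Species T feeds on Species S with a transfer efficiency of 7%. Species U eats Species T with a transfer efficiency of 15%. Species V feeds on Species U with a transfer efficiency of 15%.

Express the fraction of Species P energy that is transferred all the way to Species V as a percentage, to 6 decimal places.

Product of link efficiencies: 0.12 × 0.12 × 0.08 × 0.07 × 0.15 × 0.15 = 0.0000018144
As a percentage: 0.0000018144 × 100 = 0.000181%

0.000181%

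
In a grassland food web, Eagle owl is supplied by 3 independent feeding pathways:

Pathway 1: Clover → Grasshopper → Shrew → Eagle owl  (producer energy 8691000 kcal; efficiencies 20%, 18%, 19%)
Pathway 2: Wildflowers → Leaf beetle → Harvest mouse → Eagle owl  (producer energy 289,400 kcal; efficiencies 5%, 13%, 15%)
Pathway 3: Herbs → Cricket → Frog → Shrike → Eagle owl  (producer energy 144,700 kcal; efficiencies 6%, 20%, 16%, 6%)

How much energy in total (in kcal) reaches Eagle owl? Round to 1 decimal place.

Pathway 1: 8691000 × 0.2 × 0.18 × 0.19 = 59446.44 kcal
Pathway 2: 289400 × 0.05 × 0.13 × 0.15 = 282.165 kcal
Pathway 3: 144700 × 0.06 × 0.2 × 0.16 × 0.06 = 16.66944 kcal
Total at Eagle owl: 59446.44 + 282.165 + 16.66944 = 59745.27444 kcal

59745.3 kcal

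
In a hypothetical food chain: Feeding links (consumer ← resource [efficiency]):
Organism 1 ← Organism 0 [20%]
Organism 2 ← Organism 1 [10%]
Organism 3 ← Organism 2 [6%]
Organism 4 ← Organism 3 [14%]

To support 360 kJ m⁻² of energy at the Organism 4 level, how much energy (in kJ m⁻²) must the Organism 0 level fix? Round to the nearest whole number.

Cumulative transfer efficiency: 0.2 × 0.1 × 0.06 × 0.14 = 0.000168
Organism 0 energy = 360 / 0.000168 = 2142857 kJ m⁻²

2142857 kJ m⁻²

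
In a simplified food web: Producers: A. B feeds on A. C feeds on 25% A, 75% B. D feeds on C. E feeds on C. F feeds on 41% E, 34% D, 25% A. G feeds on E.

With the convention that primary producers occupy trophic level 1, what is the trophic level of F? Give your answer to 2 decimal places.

B: 1 + 1 = 2
C: 1 + (0.25×1 + 0.75×2) = 2.75
D: 1 + 2.75 = 3.75
E: 1 + 2.75 = 3.75
F: 1 + (0.41×3.75 + 0.34×3.75 + 0.25×1) = 4.0625
G: 1 + 3.75 = 4.75

4.06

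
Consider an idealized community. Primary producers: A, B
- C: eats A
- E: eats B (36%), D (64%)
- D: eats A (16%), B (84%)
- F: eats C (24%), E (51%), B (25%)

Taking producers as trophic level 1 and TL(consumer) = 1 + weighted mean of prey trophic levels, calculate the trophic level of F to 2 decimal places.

C: 1 + 1 = 2
D: 1 + (0.16×1 + 0.84×1) = 2
E: 1 + (0.36×1 + 0.64×2) = 2.64
F: 1 + (0.24×2 + 0.51×2.64 + 0.25×1) = 3.0764

3.08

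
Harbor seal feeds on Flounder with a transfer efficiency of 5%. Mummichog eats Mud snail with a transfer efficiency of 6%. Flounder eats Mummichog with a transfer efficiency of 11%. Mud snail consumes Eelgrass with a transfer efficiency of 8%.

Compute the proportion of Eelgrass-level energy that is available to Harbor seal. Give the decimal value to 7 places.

Product of link efficiencies: 0.08 × 0.06 × 0.11 × 0.05 = 0.0000264

0.0000264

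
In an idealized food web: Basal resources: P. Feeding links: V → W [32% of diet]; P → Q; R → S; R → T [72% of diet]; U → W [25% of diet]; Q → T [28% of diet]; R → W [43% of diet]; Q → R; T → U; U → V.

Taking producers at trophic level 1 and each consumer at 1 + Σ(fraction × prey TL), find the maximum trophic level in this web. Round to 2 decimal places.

Q: 1 + 1 = 2
R: 1 + 2 = 3
S: 1 + 3 = 4
T: 1 + (0.28×2 + 0.72×3) = 3.72
U: 1 + 3.72 = 4.72
V: 1 + 4.72 = 5.72
W: 1 + (0.43×3 + 0.25×4.72 + 0.32×5.72) = 5.3004

5.72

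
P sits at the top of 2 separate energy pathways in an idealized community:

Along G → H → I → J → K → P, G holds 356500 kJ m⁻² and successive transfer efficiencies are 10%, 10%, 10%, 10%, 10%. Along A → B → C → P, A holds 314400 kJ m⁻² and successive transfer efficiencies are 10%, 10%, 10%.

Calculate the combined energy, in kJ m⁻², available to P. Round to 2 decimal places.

Via G: 356500 × 0.1 × 0.1 × 0.1 × 0.1 × 0.1 = 3.565 kJ m⁻²
Via A: 314400 × 0.1 × 0.1 × 0.1 = 314.4 kJ m⁻²
Total at P: 3.565 + 314.4 = 317.965 kJ m⁻²

317.97 kJ m⁻²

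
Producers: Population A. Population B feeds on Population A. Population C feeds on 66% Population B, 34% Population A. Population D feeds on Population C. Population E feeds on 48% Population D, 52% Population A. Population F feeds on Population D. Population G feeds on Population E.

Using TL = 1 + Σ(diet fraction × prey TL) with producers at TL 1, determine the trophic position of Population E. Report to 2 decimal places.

Population B: 1 + 1 = 2
Population C: 1 + (0.66×2 + 0.34×1) = 2.66
Population D: 1 + 2.66 = 3.66
Population E: 1 + (0.48×3.66 + 0.52×1) = 3.2768
Population F: 1 + 3.66 = 4.66
Population G: 1 + 3.2768 = 4.2768

3.28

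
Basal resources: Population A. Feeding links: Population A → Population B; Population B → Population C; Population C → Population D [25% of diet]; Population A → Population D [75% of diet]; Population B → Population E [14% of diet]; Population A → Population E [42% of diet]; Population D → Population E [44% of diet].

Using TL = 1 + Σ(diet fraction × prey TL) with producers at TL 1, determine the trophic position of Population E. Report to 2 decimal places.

2.80

Population B: 1 + 1 = 2
Population C: 1 + 2 = 3
Population D: 1 + (0.25×3 + 0.75×1) = 2.5
Population E: 1 + (0.14×2 + 0.42×1 + 0.44×2.5) = 2.8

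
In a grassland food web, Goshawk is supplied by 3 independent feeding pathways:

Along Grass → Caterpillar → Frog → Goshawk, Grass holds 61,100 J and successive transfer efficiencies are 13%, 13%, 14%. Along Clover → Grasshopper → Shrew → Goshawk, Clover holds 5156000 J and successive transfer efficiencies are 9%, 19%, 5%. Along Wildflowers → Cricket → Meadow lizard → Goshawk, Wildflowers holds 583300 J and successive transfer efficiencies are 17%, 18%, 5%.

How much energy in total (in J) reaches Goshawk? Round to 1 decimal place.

5445.4 J

Via Grass: 61100 × 0.13 × 0.13 × 0.14 = 144.5626 J
Via Clover: 5156000 × 0.09 × 0.19 × 0.05 = 4408.38 J
Via Wildflowers: 583300 × 0.17 × 0.18 × 0.05 = 892.449 J
Total at Goshawk: 144.5626 + 4408.38 + 892.449 = 5445.3916 J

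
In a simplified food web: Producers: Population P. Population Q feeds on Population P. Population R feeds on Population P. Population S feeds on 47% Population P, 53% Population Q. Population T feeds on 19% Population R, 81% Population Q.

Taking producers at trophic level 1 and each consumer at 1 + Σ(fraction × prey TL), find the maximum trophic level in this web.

Population Q: 1 + 1 = 2
Population R: 1 + 1 = 2
Population S: 1 + (0.47×1 + 0.53×2) = 2.53
Population T: 1 + (0.19×2 + 0.81×2) = 3

3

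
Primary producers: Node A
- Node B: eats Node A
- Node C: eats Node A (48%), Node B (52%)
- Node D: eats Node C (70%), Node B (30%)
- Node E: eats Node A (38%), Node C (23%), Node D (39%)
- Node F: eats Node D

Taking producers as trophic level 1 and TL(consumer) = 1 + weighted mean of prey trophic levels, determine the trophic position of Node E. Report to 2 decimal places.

3.27

Node B: 1 + 1 = 2
Node C: 1 + (0.48×1 + 0.52×2) = 2.52
Node D: 1 + (0.7×2.52 + 0.3×2) = 3.364
Node E: 1 + (0.38×1 + 0.23×2.52 + 0.39×3.364) = 3.27156
Node F: 1 + 3.364 = 4.364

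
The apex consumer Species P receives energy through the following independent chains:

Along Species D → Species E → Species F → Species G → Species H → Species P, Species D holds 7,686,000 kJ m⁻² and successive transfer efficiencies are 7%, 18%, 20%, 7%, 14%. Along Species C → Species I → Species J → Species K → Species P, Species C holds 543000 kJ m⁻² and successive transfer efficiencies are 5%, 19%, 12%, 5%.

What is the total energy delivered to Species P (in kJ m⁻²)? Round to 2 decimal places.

220.76 kJ m⁻²

Via Species D: 7686000 × 0.07 × 0.18 × 0.2 × 0.07 × 0.14 = 189.813456 kJ m⁻²
Via Species C: 543000 × 0.05 × 0.19 × 0.12 × 0.05 = 30.951 kJ m⁻²
Total at Species P: 189.813456 + 30.951 = 220.764456 kJ m⁻²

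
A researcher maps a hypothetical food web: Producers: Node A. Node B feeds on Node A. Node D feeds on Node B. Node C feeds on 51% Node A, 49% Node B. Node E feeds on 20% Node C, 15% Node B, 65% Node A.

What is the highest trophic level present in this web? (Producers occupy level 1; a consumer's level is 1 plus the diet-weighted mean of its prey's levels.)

Node B: 1 + 1 = 2
Node C: 1 + (0.51×1 + 0.49×2) = 2.49
Node D: 1 + 2 = 3
Node E: 1 + (0.2×2.49 + 0.15×2 + 0.65×1) = 2.448

3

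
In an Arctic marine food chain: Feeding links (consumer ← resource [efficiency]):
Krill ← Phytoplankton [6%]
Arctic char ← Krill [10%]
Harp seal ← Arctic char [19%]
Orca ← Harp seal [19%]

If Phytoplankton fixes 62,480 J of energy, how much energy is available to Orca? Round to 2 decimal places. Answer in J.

Krill: 62480 × 0.06 = 3748.8 J
Arctic char: 3748.8 × 0.1 = 374.88 J
Harp seal: 374.88 × 0.19 = 71.2272 J
Orca: 71.2272 × 0.19 = 13.533168 J

13.53 J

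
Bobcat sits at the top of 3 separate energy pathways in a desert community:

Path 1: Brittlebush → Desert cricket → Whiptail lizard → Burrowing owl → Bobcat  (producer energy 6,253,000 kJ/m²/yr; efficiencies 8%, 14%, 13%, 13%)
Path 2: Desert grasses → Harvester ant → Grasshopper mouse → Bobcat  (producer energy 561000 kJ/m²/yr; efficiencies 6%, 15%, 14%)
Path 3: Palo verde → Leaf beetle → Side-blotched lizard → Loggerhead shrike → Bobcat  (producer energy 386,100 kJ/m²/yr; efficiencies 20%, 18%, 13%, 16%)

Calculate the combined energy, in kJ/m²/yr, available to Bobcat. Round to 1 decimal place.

2179.5 kJ/m²/yr

Path 1: 6253000 × 0.08 × 0.14 × 0.13 × 0.13 = 1183.56784 kJ/m²/yr
Path 2: 561000 × 0.06 × 0.15 × 0.14 = 706.86 kJ/m²/yr
Path 3: 386100 × 0.2 × 0.18 × 0.13 × 0.16 = 289.11168 kJ/m²/yr
Total at Bobcat: 1183.56784 + 706.86 + 289.11168 = 2179.53952 kJ/m²/yr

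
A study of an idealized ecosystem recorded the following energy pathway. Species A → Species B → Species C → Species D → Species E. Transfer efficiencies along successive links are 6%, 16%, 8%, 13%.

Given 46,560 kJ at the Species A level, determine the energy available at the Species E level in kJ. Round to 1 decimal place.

4.6 kJ

Species B: 46560 × 0.06 = 2793.6 kJ
Species C: 2793.6 × 0.16 = 446.976 kJ
Species D: 446.976 × 0.08 = 35.75808 kJ
Species E: 35.75808 × 0.13 = 4.6485504 kJ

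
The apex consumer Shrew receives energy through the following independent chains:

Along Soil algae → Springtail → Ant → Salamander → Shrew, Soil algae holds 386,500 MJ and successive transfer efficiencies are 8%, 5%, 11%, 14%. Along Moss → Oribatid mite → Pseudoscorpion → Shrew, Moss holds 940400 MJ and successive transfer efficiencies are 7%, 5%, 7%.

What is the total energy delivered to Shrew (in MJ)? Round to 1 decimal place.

Via Soil algae: 386500 × 0.08 × 0.05 × 0.11 × 0.14 = 23.8084 MJ
Via Moss: 940400 × 0.07 × 0.05 × 0.07 = 230.398 MJ
Total at Shrew: 23.8084 + 230.398 = 254.2064 MJ

254.2 MJ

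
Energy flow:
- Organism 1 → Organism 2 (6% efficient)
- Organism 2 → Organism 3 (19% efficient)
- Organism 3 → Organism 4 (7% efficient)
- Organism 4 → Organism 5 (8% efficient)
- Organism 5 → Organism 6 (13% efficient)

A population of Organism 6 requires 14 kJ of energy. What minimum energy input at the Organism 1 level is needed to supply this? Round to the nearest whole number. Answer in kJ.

Cumulative transfer efficiency: 0.06 × 0.19 × 0.07 × 0.08 × 0.13 = 0.0000082992
Organism 1 energy = 14 / 0.0000082992 = 1686910 kJ

1686910 kJ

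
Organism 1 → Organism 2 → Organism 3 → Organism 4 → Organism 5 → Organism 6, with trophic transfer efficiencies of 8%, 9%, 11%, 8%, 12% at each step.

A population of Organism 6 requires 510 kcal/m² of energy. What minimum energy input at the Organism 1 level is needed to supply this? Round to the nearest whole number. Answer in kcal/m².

67077020 kcal/m²

Cumulative transfer efficiency: 0.08 × 0.09 × 0.11 × 0.08 × 0.12 = 0.0000076032
Organism 1 energy = 510 / 0.0000076032 = 67077020 kcal/m²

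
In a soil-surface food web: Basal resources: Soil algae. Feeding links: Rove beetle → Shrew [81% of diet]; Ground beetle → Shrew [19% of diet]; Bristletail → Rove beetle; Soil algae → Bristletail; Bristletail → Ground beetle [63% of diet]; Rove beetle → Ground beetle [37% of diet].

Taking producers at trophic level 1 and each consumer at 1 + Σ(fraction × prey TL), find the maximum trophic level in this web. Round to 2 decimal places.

4.07

Bristletail: 1 + 1 = 2
Rove beetle: 1 + 2 = 3
Ground beetle: 1 + (0.63×2 + 0.37×3) = 3.37
Shrew: 1 + (0.19×3.37 + 0.81×3) = 4.0703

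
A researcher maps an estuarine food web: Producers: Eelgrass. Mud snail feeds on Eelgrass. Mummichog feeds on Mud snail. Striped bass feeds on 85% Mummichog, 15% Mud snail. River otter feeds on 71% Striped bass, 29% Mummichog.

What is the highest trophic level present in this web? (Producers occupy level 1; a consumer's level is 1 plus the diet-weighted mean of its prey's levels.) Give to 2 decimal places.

4.60

Mud snail: 1 + 1 = 2
Mummichog: 1 + 2 = 3
Striped bass: 1 + (0.85×3 + 0.15×2) = 3.85
River otter: 1 + (0.71×3.85 + 0.29×3) = 4.6035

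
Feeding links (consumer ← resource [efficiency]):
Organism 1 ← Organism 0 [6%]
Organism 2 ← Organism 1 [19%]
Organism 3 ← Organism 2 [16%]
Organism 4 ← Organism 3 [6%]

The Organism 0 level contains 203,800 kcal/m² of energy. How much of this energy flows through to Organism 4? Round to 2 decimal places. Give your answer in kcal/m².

22.30 kcal/m²

Organism 1: 203800 × 0.06 = 12228 kcal/m²
Organism 2: 12228 × 0.19 = 2323.32 kcal/m²
Organism 3: 2323.32 × 0.16 = 371.7312 kcal/m²
Organism 4: 371.7312 × 0.06 = 22.303872 kcal/m²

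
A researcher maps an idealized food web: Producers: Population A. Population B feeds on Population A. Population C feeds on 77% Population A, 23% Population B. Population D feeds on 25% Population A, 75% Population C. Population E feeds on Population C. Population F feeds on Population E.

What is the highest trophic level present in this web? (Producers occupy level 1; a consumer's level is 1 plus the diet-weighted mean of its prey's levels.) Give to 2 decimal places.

Population B: 1 + 1 = 2
Population C: 1 + (0.77×1 + 0.23×2) = 2.23
Population D: 1 + (0.25×1 + 0.75×2.23) = 2.9225
Population E: 1 + 2.23 = 3.23
Population F: 1 + 3.23 = 4.23

4.23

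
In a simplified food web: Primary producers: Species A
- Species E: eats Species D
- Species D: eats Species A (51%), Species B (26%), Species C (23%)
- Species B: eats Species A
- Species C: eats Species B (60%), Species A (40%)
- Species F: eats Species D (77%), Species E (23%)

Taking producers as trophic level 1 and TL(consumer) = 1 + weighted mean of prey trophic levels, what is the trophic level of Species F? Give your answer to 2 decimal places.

Species B: 1 + 1 = 2
Species C: 1 + (0.6×2 + 0.4×1) = 2.6
Species D: 1 + (0.51×1 + 0.26×2 + 0.23×2.6) = 2.628
Species E: 1 + 2.628 = 3.628
Species F: 1 + (0.77×2.628 + 0.23×3.628) = 3.858

3.86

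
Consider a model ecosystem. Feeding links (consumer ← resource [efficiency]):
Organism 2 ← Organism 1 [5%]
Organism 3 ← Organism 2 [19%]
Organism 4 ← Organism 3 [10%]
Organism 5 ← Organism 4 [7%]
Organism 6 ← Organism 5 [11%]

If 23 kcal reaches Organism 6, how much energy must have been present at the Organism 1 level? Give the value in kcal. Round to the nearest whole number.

Cumulative transfer efficiency: 0.05 × 0.19 × 0.1 × 0.07 × 0.11 = 0.000007315
Organism 1 energy = 23 / 0.000007315 = 3144224 kcal

3144224 kcal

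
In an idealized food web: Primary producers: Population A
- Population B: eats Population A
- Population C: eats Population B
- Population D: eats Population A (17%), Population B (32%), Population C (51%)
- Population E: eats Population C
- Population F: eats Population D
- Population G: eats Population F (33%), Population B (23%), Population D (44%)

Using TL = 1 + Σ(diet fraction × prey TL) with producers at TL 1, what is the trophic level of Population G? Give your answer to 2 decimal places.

4.36

Population B: 1 + 1 = 2
Population C: 1 + 2 = 3
Population D: 1 + (0.17×1 + 0.32×2 + 0.51×3) = 3.34
Population E: 1 + 3 = 4
Population F: 1 + 3.34 = 4.34
Population G: 1 + (0.33×4.34 + 0.23×2 + 0.44×3.34) = 4.3618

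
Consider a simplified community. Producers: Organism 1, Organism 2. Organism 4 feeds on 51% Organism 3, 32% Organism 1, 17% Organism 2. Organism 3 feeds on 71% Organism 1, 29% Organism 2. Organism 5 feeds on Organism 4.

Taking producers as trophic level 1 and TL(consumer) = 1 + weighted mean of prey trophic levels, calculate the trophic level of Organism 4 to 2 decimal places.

Organism 3: 1 + (0.71×1 + 0.29×1) = 2
Organism 4: 1 + (0.51×2 + 0.32×1 + 0.17×1) = 2.51
Organism 5: 1 + 2.51 = 3.51

2.51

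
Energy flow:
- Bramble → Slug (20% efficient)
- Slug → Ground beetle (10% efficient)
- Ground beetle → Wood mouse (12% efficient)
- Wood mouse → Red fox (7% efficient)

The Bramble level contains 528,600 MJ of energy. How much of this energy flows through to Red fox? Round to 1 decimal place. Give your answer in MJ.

Slug: 528600 × 0.2 = 105720 MJ
Ground beetle: 105720 × 0.1 = 10572 MJ
Wood mouse: 10572 × 0.12 = 1268.64 MJ
Red fox: 1268.64 × 0.07 = 88.8048 MJ

88.8 MJ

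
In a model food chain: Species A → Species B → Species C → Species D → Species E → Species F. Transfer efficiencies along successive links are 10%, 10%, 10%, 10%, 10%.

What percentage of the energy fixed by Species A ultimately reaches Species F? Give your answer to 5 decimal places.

0.00100%

Product of link efficiencies: 0.1 × 0.1 × 0.1 × 0.1 × 0.1 = 0.00001
As a percentage: 0.00001 × 100 = 0.00100%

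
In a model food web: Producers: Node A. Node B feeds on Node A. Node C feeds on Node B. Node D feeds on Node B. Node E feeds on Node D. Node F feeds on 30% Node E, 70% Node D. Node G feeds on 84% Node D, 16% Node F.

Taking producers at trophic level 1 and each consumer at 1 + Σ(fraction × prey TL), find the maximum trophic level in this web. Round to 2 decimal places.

Node B: 1 + 1 = 2
Node C: 1 + 2 = 3
Node D: 1 + 2 = 3
Node E: 1 + 3 = 4
Node F: 1 + (0.3×4 + 0.7×3) = 4.3
Node G: 1 + (0.84×3 + 0.16×4.3) = 4.208

4.30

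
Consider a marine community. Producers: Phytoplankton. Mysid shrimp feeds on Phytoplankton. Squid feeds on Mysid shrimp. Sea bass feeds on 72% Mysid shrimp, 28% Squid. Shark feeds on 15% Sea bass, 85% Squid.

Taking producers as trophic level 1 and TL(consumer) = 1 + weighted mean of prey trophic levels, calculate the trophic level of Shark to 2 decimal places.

Mysid shrimp: 1 + 1 = 2
Squid: 1 + 2 = 3
Sea bass: 1 + (0.72×2 + 0.28×3) = 3.28
Shark: 1 + (0.15×3.28 + 0.85×3) = 4.042

4.04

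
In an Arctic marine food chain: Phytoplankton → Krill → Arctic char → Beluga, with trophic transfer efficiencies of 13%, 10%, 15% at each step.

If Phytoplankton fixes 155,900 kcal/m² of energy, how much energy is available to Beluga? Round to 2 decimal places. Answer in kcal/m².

Krill: 155900 × 0.13 = 20267 kcal/m²
Arctic char: 20267 × 0.1 = 2026.7 kcal/m²
Beluga: 2026.7 × 0.15 = 304.005 kcal/m²

304.01 kcal/m²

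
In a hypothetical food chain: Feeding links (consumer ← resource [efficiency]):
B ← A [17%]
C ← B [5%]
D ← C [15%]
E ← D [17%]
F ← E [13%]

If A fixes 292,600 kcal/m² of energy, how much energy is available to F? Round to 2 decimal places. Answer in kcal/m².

8.24 kcal/m²

B: 292600 × 0.17 = 49742 kcal/m²
C: 49742 × 0.05 = 2487.1 kcal/m²
D: 2487.1 × 0.15 = 373.065 kcal/m²
E: 373.065 × 0.17 = 63.42105 kcal/m²
F: 63.42105 × 0.13 = 8.2447365 kcal/m²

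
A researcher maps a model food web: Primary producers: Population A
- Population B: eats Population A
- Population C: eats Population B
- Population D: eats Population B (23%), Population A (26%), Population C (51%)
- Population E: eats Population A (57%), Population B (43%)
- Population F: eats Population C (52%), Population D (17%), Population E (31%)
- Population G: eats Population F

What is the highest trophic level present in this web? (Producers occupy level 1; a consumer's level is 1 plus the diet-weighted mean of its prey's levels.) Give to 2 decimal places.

4.87

Population B: 1 + 1 = 2
Population C: 1 + 2 = 3
Population D: 1 + (0.23×2 + 0.26×1 + 0.51×3) = 3.25
Population E: 1 + (0.57×1 + 0.43×2) = 2.43
Population F: 1 + (0.52×3 + 0.17×3.25 + 0.31×2.43) = 3.8658
Population G: 1 + 3.8658 = 4.8658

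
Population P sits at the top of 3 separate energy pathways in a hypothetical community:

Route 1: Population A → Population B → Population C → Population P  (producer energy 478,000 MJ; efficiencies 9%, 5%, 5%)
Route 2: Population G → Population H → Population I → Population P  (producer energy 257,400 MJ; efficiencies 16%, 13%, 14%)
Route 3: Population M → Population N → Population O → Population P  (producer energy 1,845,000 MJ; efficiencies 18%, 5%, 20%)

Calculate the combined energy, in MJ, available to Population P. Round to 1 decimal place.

4178.1 MJ

Route 1: 478000 × 0.09 × 0.05 × 0.05 = 107.55 MJ
Route 2: 257400 × 0.16 × 0.13 × 0.14 = 749.5488 MJ
Route 3: 1845000 × 0.18 × 0.05 × 0.2 = 3321 MJ
Total at Population P: 107.55 + 749.5488 + 3321 = 4178.0988 MJ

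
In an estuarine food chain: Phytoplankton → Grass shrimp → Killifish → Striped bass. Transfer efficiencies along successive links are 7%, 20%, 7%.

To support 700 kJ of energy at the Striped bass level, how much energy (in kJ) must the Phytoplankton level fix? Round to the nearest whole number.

714286 kJ

Cumulative transfer efficiency: 0.07 × 0.2 × 0.07 = 0.00098
Phytoplankton energy = 700 / 0.00098 = 714286 kJ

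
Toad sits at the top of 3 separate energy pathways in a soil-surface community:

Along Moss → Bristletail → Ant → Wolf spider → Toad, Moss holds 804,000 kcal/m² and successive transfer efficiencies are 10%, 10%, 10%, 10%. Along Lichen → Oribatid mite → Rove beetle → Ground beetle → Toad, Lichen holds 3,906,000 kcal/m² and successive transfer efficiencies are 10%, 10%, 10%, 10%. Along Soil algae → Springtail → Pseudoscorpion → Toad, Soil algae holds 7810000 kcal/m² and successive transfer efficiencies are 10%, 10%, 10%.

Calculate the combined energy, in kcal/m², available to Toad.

8281 kcal/m²

Via Moss: 804000 × 0.1 × 0.1 × 0.1 × 0.1 = 80.4 kcal/m²
Via Lichen: 3906000 × 0.1 × 0.1 × 0.1 × 0.1 = 390.6 kcal/m²
Via Soil algae: 7810000 × 0.1 × 0.1 × 0.1 = 7810 kcal/m²
Total at Toad: 80.4 + 390.6 + 7810 = 8281 kcal/m²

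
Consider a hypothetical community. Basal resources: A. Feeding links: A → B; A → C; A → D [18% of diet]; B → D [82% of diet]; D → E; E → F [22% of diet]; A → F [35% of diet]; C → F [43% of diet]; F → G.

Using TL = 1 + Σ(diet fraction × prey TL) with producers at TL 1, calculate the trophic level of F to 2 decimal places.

B: 1 + 1 = 2
C: 1 + 1 = 2
D: 1 + (0.18×1 + 0.82×2) = 2.82
E: 1 + 2.82 = 3.82
F: 1 + (0.22×3.82 + 0.35×1 + 0.43×2) = 3.0504
G: 1 + 3.0504 = 4.0504

3.05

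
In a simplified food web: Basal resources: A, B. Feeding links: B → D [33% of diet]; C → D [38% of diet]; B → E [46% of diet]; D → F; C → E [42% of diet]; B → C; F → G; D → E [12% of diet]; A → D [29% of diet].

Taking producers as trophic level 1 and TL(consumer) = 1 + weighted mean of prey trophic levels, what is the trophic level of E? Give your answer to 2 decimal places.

C: 1 + 1 = 2
D: 1 + (0.29×1 + 0.38×2 + 0.33×1) = 2.38
E: 1 + (0.12×2.38 + 0.42×2 + 0.46×1) = 2.5856
F: 1 + 2.38 = 3.38
G: 1 + 3.38 = 4.38

2.59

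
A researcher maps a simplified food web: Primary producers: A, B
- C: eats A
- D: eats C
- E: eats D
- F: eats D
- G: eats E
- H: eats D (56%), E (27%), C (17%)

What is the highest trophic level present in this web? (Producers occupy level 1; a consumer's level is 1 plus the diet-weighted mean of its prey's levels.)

C: 1 + 1 = 2
D: 1 + 2 = 3
E: 1 + 3 = 4
F: 1 + 3 = 4
G: 1 + 4 = 5
H: 1 + (0.56×3 + 0.27×4 + 0.17×2) = 4.1

5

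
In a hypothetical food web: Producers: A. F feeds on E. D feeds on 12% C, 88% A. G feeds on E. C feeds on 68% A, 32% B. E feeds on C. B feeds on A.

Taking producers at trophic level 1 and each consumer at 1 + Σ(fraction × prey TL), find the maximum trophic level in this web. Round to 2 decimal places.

4.32

B: 1 + 1 = 2
C: 1 + (0.68×1 + 0.32×2) = 2.32
D: 1 + (0.12×2.32 + 0.88×1) = 2.1584
E: 1 + 2.32 = 3.32
F: 1 + 3.32 = 4.32
G: 1 + 3.32 = 4.32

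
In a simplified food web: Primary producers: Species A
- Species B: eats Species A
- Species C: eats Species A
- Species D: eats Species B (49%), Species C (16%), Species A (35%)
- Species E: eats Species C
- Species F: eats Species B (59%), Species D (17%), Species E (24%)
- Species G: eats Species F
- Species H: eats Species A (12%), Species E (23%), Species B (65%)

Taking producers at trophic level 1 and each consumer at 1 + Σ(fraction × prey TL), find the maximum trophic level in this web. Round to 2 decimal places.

Species B: 1 + 1 = 2
Species C: 1 + 1 = 2
Species D: 1 + (0.49×2 + 0.16×2 + 0.35×1) = 2.65
Species E: 1 + 2 = 3
Species F: 1 + (0.59×2 + 0.17×2.65 + 0.24×3) = 3.3505
Species G: 1 + 3.3505 = 4.3505
Species H: 1 + (0.12×1 + 0.23×3 + 0.65×2) = 3.11

4.35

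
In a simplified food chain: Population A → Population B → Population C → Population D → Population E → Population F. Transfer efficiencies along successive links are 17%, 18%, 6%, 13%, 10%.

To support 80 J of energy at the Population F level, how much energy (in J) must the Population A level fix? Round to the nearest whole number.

Cumulative transfer efficiency: 0.17 × 0.18 × 0.06 × 0.13 × 0.1 = 0.000023868
Population A energy = 80 / 0.000023868 = 3351768 J

3351768 J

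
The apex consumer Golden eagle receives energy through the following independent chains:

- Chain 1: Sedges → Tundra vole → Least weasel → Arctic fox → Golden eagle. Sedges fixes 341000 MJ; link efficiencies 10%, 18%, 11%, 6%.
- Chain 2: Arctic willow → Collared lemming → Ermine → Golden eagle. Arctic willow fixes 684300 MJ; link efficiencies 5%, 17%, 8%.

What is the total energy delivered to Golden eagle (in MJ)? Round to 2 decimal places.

Chain 1: 341000 × 0.1 × 0.18 × 0.11 × 0.06 = 40.5108 MJ
Chain 2: 684300 × 0.05 × 0.17 × 0.08 = 465.324 MJ
Total at Golden eagle: 40.5108 + 465.324 = 505.8348 MJ

505.83 MJ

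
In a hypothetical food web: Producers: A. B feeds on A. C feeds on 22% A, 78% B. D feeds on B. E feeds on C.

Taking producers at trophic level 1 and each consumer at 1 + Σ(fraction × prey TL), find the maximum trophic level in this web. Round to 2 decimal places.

3.78

B: 1 + 1 = 2
C: 1 + (0.22×1 + 0.78×2) = 2.78
D: 1 + 2 = 3
E: 1 + 2.78 = 3.78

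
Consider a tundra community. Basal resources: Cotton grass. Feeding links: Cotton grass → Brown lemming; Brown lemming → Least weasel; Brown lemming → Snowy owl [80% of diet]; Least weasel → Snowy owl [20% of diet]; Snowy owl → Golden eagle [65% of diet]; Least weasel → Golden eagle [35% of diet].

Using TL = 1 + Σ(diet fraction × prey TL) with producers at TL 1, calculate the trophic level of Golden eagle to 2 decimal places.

Brown lemming: 1 + 1 = 2
Least weasel: 1 + 2 = 3
Snowy owl: 1 + (0.8×2 + 0.2×3) = 3.2
Golden eagle: 1 + (0.65×3.2 + 0.35×3) = 4.13

4.13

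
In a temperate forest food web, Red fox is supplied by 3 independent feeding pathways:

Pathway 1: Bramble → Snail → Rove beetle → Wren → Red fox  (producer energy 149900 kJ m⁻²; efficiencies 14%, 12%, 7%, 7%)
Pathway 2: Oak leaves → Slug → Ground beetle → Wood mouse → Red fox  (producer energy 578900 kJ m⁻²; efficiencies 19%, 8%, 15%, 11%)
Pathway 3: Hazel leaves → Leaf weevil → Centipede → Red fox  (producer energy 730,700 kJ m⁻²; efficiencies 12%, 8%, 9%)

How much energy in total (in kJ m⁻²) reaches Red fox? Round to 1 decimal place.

788.9 kJ m⁻²

Pathway 1: 149900 × 0.14 × 0.12 × 0.07 × 0.07 = 12.339768 kJ m⁻²
Pathway 2: 578900 × 0.19 × 0.08 × 0.15 × 0.11 = 145.18812 kJ m⁻²
Pathway 3: 730700 × 0.12 × 0.08 × 0.09 = 631.3248 kJ m⁻²
Total at Red fox: 12.339768 + 145.18812 + 631.3248 = 788.852688 kJ m⁻²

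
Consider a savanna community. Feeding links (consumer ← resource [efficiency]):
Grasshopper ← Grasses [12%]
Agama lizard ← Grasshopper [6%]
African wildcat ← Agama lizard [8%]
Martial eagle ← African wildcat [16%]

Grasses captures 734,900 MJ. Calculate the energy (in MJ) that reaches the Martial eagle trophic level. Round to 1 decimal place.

67.7 MJ

Grasshopper: 734900 × 0.12 = 88188 MJ
Agama lizard: 88188 × 0.06 = 5291.28 MJ
African wildcat: 5291.28 × 0.08 = 423.3024 MJ
Martial eagle: 423.3024 × 0.16 = 67.728384 MJ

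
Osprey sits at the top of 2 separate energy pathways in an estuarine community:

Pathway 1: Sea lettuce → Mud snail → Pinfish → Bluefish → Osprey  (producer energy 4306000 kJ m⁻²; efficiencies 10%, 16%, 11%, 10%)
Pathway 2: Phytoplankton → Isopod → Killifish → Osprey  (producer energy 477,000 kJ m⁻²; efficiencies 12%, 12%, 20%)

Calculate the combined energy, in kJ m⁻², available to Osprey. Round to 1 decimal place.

2131.6 kJ m⁻²

Pathway 1: 4306000 × 0.1 × 0.16 × 0.11 × 0.1 = 757.856 kJ m⁻²
Pathway 2: 477000 × 0.12 × 0.12 × 0.2 = 1373.76 kJ m⁻²
Total at Osprey: 757.856 + 1373.76 = 2131.616 kJ m⁻²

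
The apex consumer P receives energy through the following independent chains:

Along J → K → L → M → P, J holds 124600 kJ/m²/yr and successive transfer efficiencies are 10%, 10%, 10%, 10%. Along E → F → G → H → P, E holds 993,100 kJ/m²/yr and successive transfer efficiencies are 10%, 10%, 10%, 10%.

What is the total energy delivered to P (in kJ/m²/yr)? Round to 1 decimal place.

Via J: 124600 × 0.1 × 0.1 × 0.1 × 0.1 = 12.46 kJ/m²/yr
Via E: 993100 × 0.1 × 0.1 × 0.1 × 0.1 = 99.31 kJ/m²/yr
Total at P: 12.46 + 99.31 = 111.77 kJ/m²/yr

111.8 kJ/m²/yr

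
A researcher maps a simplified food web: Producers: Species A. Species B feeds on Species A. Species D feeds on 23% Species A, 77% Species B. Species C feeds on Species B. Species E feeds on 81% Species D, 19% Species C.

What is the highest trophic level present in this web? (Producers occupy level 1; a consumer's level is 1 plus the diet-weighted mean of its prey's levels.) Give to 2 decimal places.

Species B: 1 + 1 = 2
Species C: 1 + 2 = 3
Species D: 1 + (0.23×1 + 0.77×2) = 2.77
Species E: 1 + (0.81×2.77 + 0.19×3) = 3.8137

3.81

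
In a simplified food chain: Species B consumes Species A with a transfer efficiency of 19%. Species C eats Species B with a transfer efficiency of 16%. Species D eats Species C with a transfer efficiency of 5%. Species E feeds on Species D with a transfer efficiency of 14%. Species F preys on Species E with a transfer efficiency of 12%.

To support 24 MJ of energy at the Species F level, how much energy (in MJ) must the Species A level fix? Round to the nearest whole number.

939850 MJ

Cumulative transfer efficiency: 0.19 × 0.16 × 0.05 × 0.14 × 0.12 = 0.000025536
Species A energy = 24 / 0.000025536 = 939850 MJ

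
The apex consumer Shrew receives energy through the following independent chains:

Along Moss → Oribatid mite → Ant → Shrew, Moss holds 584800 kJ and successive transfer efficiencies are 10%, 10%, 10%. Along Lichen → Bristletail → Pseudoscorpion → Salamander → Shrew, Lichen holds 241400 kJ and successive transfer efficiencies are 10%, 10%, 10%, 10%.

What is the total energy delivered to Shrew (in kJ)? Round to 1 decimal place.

Via Moss: 584800 × 0.1 × 0.1 × 0.1 = 584.8 kJ
Via Lichen: 241400 × 0.1 × 0.1 × 0.1 × 0.1 = 24.14 kJ
Total at Shrew: 584.8 + 24.14 = 608.94 kJ

608.9 kJ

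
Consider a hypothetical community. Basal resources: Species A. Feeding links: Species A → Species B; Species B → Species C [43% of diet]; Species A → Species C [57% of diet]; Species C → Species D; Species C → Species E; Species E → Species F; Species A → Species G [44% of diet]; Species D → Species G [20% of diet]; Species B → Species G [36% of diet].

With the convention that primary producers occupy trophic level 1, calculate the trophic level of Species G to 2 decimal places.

2.85

Species B: 1 + 1 = 2
Species C: 1 + (0.43×2 + 0.57×1) = 2.43
Species D: 1 + 2.43 = 3.43
Species E: 1 + 2.43 = 3.43
Species F: 1 + 3.43 = 4.43
Species G: 1 + (0.44×1 + 0.2×3.43 + 0.36×2) = 2.846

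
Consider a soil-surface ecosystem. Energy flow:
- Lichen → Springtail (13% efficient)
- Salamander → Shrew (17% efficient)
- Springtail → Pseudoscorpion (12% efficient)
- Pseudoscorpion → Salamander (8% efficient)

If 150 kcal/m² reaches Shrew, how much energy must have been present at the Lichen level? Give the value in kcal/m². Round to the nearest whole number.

Cumulative transfer efficiency: 0.13 × 0.12 × 0.08 × 0.17 = 0.00021216
Lichen energy = 150 / 0.00021216 = 707014 kcal/m²

707014 kcal/m²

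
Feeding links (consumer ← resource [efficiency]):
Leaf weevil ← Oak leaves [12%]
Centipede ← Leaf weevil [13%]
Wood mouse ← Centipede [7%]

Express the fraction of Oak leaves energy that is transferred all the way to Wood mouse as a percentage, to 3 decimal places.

0.109%

Product of link efficiencies: 0.12 × 0.13 × 0.07 = 0.001092
As a percentage: 0.001092 × 100 = 0.109%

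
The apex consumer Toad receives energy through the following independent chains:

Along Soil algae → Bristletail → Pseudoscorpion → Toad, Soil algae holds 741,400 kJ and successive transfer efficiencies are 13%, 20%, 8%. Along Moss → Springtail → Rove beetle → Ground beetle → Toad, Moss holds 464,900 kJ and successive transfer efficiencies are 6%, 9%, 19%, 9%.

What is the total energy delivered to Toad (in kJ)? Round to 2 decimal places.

Via Soil algae: 741400 × 0.13 × 0.2 × 0.08 = 1542.112 kJ
Via Moss: 464900 × 0.06 × 0.09 × 0.19 × 0.09 = 42.928866 kJ
Total at Toad: 1542.112 + 42.928866 = 1585.040866 kJ

1585.04 kJ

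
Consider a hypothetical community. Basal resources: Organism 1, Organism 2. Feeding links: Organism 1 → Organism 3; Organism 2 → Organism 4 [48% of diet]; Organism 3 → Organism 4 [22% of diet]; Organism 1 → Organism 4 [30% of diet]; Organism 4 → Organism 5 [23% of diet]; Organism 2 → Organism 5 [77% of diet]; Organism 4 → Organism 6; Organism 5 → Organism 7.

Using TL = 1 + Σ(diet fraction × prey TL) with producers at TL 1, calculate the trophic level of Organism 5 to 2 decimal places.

2.28

Organism 3: 1 + 1 = 2
Organism 4: 1 + (0.48×1 + 0.22×2 + 0.3×1) = 2.22
Organism 5: 1 + (0.23×2.22 + 0.77×1) = 2.2806
Organism 6: 1 + 2.22 = 3.22
Organism 7: 1 + 2.2806 = 3.2806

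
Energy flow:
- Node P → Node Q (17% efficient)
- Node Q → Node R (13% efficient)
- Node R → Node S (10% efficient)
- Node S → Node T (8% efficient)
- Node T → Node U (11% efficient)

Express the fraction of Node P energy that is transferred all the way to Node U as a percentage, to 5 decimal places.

Product of link efficiencies: 0.17 × 0.13 × 0.1 × 0.08 × 0.11 = 0.000019448
As a percentage: 0.000019448 × 100 = 0.00194%

0.00194%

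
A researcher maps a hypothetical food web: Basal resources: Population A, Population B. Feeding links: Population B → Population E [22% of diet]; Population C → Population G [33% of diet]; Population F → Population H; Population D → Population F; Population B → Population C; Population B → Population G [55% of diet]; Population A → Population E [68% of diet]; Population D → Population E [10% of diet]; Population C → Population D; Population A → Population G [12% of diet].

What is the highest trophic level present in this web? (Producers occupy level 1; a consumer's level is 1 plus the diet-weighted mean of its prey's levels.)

Population C: 1 + 1 = 2
Population D: 1 + 2 = 3
Population E: 1 + (0.1×3 + 0.68×1 + 0.22×1) = 2.2
Population F: 1 + 3 = 4
Population G: 1 + (0.55×1 + 0.12×1 + 0.33×2) = 2.33
Population H: 1 + 4 = 5

5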